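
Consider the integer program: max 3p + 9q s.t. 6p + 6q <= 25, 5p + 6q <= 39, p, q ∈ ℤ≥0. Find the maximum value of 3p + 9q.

36

The continuous relaxation peaks at (0, 4.17) with value 37.50; rounding to a feasible lattice point costs some objective.
(p,q)=(0,4): 6·0+6·4=24≤25, 5·0+6·4=24≤39, objective 36.
(p,q)=(1,3): 6·1+6·3=24≤25, 5·1+6·3=23≤39, objective 30.
(p,q)=(0,3): 6·0+6·3=18≤25, 5·0+6·3=18≤39, objective 27.
No feasible integer point exceeds 36.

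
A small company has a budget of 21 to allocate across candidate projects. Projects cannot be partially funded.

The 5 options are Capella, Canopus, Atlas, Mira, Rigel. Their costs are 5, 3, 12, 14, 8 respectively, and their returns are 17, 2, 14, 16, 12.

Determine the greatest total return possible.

Allowing fractional choices, the relaxed optimum would be about 38.3, but projects are indivisible.
Capella + Canopus + Rigel: cost 5 + 3 + 8 = 16 ≤ 21, return 17 + 2 + 12 = 31.
Capella + Canopus + Atlas: cost 5 + 3 + 12 = 20 ≤ 21, return 17 + 2 + 14 = 33.
Capella + Mira: cost 5 + 14 = 19 ≤ 21, return 17 + 16 = 33.
The maximum return is 33; one optimal choice is Capella and Mira.

33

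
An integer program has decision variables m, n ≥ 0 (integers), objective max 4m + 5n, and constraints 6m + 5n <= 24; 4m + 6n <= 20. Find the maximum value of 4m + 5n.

18

(m,n)=(2,2) is feasible, giving 18.
(m,n)=(3,1) is feasible, giving 17.
No feasible integer point exceeds 18.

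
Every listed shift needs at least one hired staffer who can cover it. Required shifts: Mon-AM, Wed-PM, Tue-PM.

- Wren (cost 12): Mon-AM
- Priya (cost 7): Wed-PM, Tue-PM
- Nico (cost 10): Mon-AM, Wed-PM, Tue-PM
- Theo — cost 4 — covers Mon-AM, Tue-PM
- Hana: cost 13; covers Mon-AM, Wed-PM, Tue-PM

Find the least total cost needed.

10

This is an integer covering problem.
Nico alone covers Mon-AM, Wed-PM, Tue-PM — every shift.
Total cost: 10.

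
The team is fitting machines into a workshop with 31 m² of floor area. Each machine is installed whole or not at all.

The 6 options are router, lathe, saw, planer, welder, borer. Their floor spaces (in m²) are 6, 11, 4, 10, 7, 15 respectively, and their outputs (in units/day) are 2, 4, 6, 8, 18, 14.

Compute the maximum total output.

38

This is a 0-1 knapsack instance.
Allowing fractional choices, the relaxed optimum would be about 42.0, but machines are indivisible.
saw + welder + borer: floor space 4 + 7 + 15 = 26 ≤ 31, output 6 + 18 + 14 = 38.
router + saw + planer + welder: floor space 6 + 4 + 10 + 7 = 27 ≤ 31, output 2 + 6 + 8 + 18 = 34.
router + welder + borer: floor space 6 + 7 + 15 = 28 ≤ 31, output 2 + 18 + 14 = 34.
Best is saw, welder, and borer with total output 38.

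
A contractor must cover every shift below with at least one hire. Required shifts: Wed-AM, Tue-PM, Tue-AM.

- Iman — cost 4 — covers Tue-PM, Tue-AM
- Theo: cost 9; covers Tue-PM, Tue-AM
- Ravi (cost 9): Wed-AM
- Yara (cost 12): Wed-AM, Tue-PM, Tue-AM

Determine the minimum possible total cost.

12

The greedy cost-per-new-shift heuristic would pick Iman and Ravi for 13, but a cheaper cover exists.
Yara alone covers Wed-AM, Tue-PM, Tue-AM — every shift.
Total cost: 12.
No cover costs less than 12.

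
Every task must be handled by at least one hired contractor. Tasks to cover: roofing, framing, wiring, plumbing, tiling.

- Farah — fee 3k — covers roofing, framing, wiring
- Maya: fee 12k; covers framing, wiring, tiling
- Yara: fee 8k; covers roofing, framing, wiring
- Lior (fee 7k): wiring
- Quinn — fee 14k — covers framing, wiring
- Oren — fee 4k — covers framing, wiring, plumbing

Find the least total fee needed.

Choose Farah, Maya, and Oren: together they cover roofing, framing, wiring, plumbing, tiling — every task.
Total fee: 3 + 12 + 4 = 19.

19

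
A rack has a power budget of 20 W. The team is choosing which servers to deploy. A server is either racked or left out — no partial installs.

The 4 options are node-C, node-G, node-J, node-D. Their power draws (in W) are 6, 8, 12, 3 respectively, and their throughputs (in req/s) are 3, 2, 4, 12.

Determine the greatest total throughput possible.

Allowing fractional choices, the relaxed optimum would be about 18.7, but servers are indivisible.
node-J + node-D: power draw 12 + 3 = 15 ≤ 20, throughput 4 + 12 = 16.
node-C + node-G + node-D: power draw 6 + 8 + 3 = 17 ≤ 20, throughput 3 + 2 + 12 = 17.
Best is node-C, node-G, and node-D with total throughput 17.

17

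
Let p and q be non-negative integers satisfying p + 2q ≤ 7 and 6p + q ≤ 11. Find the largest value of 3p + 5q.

18

The continuous relaxation peaks at (1.36, 2.82) with value 18.18; rounding to a feasible lattice point costs some objective.
(p,q)=(1,3): 1·1+2·3=7≤7, 6·1+1·3=9≤11, objective 18.
(p,q)=(0,3): 1·0+2·3=6≤7, 6·0+1·3=3≤11, objective 15.
(p,q)=(1,2): 1·1+2·2=5≤7, 6·1+1·2=8≤11, objective 13.
Maximum is 18 at (p,q)=(1,3).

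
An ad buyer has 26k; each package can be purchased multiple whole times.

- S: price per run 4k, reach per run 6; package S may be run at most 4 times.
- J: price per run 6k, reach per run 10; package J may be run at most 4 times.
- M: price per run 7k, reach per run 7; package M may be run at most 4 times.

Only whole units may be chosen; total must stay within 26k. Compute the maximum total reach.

J has the best ratio (10/6); taking only J gives at most 4×10 = 40 (stopped by the price limit).
Mixing does better — 2×S and 3×J: price 26 ≤ 26, reach 2·6 + 3·10 = 42.

42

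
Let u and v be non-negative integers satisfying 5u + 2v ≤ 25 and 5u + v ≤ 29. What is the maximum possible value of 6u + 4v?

The continuous relaxation peaks at (0, 12.5) with value 50.00; rounding to a feasible lattice point costs some objective.
(u,v)=(0,12): 5·0+2·12=24≤25, 5·0+1·12=12≤29, objective 48.
(u,v)=(0,11): 5·0+2·11=22≤25, 5·0+1·11=11≤29, objective 44.
The best lattice point is (0,12), giving 48.

48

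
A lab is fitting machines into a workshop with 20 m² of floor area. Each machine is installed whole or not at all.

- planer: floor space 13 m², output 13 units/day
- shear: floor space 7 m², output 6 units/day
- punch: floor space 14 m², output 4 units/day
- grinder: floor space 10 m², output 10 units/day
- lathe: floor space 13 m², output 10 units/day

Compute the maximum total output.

This is a 0-1 knapsack instance.
planer + shear: floor space 13 + 7 = 20 ≤ 20, output 13 + 6 = 19.
shear + lathe: floor space 7 + 13 = 20 ≤ 20, output 6 + 10 = 16.
shear + grinder: floor space 7 + 10 = 17 ≤ 20, output 6 + 10 = 16.
Best is planer and shear with total output 19.

19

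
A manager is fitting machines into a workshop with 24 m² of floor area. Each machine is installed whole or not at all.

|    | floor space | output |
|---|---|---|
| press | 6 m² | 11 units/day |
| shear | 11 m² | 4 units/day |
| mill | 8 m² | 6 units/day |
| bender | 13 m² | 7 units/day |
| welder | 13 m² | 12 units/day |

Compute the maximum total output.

23

press + welder: floor space 6 + 13 = 19 ≤ 24, output 11 + 12 = 23.
press + bender: floor space 6 + 13 = 19 ≤ 24, output 11 + 7 = 18.
Best is press and welder with total output 23.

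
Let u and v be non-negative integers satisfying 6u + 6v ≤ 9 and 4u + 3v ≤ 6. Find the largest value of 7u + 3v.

7

Relaxing integrality, the LP optimum is 10.50 at (u,v) = (1.5, 0), which is not an integer point.
(u,v)=(1,0) is feasible, giving 7.
(u,v)=(0,1) is feasible, giving 3.
(u,v)=(0,0) is feasible, giving 0.
No feasible integer point exceeds 7.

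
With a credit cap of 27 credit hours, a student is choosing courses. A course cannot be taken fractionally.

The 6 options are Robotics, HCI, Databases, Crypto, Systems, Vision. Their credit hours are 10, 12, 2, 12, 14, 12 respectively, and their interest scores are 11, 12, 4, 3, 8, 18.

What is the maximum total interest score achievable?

34

Allowing fractional choices, the relaxed optimum would be about 36.0, but courses are indivisible.
HCI + Databases + Vision: credit hours 12 + 2 + 12 = 26 ≤ 27, interest score 12 + 4 + 18 = 34.
Robotics + Databases + Vision: credit hours 10 + 2 + 12 = 24 ≤ 27, interest score 11 + 4 + 18 = 33.
Best is HCI, Databases, and Vision with total interest score 34.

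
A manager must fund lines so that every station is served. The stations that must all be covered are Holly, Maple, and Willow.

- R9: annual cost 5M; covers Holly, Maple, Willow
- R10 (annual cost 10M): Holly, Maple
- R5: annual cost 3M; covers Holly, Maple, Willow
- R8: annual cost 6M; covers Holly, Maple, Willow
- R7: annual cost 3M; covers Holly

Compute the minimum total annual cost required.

R5 alone covers Holly, Maple, Willow — every station.
Total annual cost: 3.
No cover costs less than 3.

3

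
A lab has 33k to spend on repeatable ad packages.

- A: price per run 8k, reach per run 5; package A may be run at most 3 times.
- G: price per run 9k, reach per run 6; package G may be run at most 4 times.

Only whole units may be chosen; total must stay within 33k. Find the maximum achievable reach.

21

This is a bounded integer knapsack.
3×A and 1×G: price 33 ≤ 33, reach 3·5 + 1·6 = 21.
3×G: price 27 ≤ 33, reach 3·6 = 18.
Best is 21.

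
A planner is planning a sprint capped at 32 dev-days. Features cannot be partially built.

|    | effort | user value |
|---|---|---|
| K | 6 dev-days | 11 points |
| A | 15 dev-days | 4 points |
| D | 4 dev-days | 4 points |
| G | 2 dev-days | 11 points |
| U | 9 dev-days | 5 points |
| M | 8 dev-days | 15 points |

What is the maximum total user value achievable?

46

This is an integer program with binary decision variables.
K + G + U + M: effort 6 + 2 + 9 + 8 = 25 ≤ 32, user value 11 + 11 + 5 + 15 = 42.
K + D + G + M: effort 6 + 4 + 2 + 8 = 20 ≤ 32, user value 11 + 4 + 11 + 15 = 41.
K + D + G + U + M: effort 6 + 4 + 2 + 9 + 8 = 29 ≤ 32, user value 11 + 4 + 11 + 5 + 15 = 46.
Best is K, D, G, U, and M with total user value 46.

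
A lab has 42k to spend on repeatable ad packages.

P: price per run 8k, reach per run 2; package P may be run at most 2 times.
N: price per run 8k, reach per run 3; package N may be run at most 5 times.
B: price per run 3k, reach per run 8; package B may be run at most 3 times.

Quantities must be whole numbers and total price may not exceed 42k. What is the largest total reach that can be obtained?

36

Take 4×N and 3×B: price 41 ≤ 42, reach 4·3 + 3·8 = 36.
B has the best ratio (8/3) and is taken to its limit of 3; remaining capacity is filled optimally with the others.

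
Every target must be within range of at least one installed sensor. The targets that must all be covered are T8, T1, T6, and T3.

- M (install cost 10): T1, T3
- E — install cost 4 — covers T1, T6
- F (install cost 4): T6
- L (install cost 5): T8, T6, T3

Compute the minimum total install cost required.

This is an integer covering problem.
Choose E and L: together they cover T8, T1, T6, T3 — every target.
Total install cost: 4 + 5 = 9.
No cover costs less than 9.

9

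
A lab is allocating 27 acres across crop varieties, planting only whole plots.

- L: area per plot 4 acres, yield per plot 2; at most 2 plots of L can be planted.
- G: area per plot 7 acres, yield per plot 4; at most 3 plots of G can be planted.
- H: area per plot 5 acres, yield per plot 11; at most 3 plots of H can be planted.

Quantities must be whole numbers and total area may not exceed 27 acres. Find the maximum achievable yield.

39

H has the best ratio (11/5); taking only H gives at most 3×11 = 33 (stopped by the supply cap of 3).
Mixing does better — 1×L, 1×G, and 3×H: area 26 ≤ 27, yield 1·2 + 1·4 + 3·11 = 39.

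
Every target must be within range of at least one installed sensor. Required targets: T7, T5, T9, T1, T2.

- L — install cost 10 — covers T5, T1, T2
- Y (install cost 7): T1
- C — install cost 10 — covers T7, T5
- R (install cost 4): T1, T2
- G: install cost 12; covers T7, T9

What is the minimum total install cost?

22

The greedy cost-per-new-target heuristic would pick R, C, and G for 26, but a cheaper cover exists.
Choose L and G: together they cover T7, T5, T9, T1, T2 — every target.
Total install cost: 10 + 12 = 22.
No cover costs less than 22.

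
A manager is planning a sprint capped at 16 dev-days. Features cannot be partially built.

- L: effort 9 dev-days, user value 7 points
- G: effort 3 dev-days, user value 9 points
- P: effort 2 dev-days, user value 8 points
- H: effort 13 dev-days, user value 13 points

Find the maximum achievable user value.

24

P + H: effort 2 + 13 = 15 ≤ 16, user value 8 + 13 = 21.
L + G + P: effort 9 + 3 + 2 = 14 ≤ 16, user value 7 + 9 + 8 = 24.
G + H: effort 3 + 13 = 16 ≤ 16, user value 9 + 13 = 22.
Best is L, G, and P with total user value 24.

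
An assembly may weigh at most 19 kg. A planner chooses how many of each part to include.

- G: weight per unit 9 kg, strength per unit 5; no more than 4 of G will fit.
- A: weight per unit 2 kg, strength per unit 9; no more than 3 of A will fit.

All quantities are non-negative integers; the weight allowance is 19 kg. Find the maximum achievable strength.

This is a bounded integer knapsack.
Take 1×G and 3×A: weight 15 ≤ 19, strength 1·5 + 3·9 = 32.
A has the best ratio (9/2) and is taken to its limit of 3; remaining capacity is filled optimally with the others.

32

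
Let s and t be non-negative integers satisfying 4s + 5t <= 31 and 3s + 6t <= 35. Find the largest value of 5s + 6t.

The continuous relaxation peaks at (7.75, 0) with value 38.75; rounding to a feasible lattice point costs some objective.
(s,t)=(4,3): 4·4+5·3=31≤31, 3·4+6·3=30≤35, objective 38.
(s,t)=(5,2): 4·5+5·2=30≤31, 3·5+6·2=27≤35, objective 37.
The best lattice point is (4,3), giving 38.

38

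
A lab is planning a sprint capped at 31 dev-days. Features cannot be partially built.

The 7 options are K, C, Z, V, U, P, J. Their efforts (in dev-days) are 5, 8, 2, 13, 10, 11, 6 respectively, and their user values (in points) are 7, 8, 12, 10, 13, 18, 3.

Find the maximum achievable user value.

Treat it as a binary knapsack problem.
Take C, Z, U, and P: effort 8 + 2 + 10 + 11 = 31 ≤ 31, user value 8 + 12 + 13 + 18 = 51.
No other feasible combination does better.

51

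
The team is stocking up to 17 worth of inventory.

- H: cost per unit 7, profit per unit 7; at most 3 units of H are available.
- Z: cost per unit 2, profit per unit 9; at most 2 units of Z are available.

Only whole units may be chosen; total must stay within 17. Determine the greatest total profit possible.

1×H and 2×Z: cost 11 ≤ 17, profit 1·7 + 2·9 = 25.
2×H and 1×Z: cost 16 ≤ 17, profit 2·7 + 1·9 = 23.
Best is 25.

25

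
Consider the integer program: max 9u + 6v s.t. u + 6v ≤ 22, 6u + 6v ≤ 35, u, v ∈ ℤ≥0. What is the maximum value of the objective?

45

The continuous relaxation peaks at (5.83, 0) with value 52.50; rounding to a feasible lattice point costs some objective.
(u,v)=(5,0): 1·5+6·0=5≤22, 6·5+6·0=30≤35, objective 45.
(u,v)=(4,1): 1·4+6·1=10≤22, 6·4+6·1=30≤35, objective 42.
Maximum is 45 at (u,v)=(5,0).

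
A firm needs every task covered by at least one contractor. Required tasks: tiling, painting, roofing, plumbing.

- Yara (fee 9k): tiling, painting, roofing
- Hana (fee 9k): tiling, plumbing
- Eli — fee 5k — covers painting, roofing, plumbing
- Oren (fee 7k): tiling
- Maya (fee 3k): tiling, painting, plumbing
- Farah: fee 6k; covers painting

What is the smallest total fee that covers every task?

8

This is a weighted set-cover instance.
Choose Eli and Maya: together they cover tiling, painting, roofing, plumbing — every task.
Total fee: 5 + 3 = 8.
No cover costs less than 8.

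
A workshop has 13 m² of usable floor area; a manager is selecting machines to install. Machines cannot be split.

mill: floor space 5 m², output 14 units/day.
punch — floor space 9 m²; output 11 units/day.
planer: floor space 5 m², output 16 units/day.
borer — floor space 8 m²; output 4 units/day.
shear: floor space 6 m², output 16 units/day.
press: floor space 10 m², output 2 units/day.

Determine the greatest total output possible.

32

Allowing fractional choices, the relaxed optimum would be about 38.0, but machines are indivisible.
mill + shear: floor space 5 + 6 = 11 ≤ 13, output 14 + 16 = 30.
planer + shear: floor space 5 + 6 = 11 ≤ 13, output 16 + 16 = 32.
mill + planer: floor space 5 + 5 = 10 ≤ 13, output 14 + 16 = 30.
Best is planer and shear with total output 32.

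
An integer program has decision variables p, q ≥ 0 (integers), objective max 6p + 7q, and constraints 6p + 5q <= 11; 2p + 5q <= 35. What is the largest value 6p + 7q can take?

(p,q)=(0,2): 6·0+5·2=10≤11, 2·0+5·2=10≤35, objective 14.
(p,q)=(1,1): 6·1+5·1=11≤11, 2·1+5·1=7≤35, objective 13.
(p,q)=(0,1): 6·0+5·1=5≤11, 2·0+5·1=5≤35, objective 7.
No feasible integer point exceeds 14.

14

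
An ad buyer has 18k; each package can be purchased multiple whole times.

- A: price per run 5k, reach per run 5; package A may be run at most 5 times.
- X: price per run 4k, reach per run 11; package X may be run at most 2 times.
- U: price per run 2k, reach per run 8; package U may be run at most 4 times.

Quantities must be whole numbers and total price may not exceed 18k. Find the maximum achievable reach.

This is a bounded integer knapsack.
U has the best ratio (8/2); taking only U gives at most 4×8 = 32 (stopped by the supply cap of 4).
Mixing does better — 2×X and 4×U: price 16 ≤ 18, reach 2·11 + 4·8 = 54.

54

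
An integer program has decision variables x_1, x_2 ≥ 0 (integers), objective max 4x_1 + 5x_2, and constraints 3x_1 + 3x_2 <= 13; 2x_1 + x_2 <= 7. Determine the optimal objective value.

20

(x_1,x_2)=(0,4): 3·0+3·4=12≤13, 2·0+1·4=4≤7, objective 20.
(x_1,x_2)=(1,3): 3·1+3·3=12≤13, 2·1+1·3=5≤7, objective 19.
Maximum is 20 at (x_1,x_2)=(0,4).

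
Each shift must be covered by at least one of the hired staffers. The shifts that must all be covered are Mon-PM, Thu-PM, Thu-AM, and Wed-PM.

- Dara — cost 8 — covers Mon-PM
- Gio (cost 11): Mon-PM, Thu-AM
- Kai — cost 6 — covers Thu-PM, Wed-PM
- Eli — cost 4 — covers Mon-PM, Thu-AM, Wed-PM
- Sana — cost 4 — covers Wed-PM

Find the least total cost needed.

10

This is an integer covering problem.
Choose Kai and Eli: together they cover Mon-PM, Thu-PM, Thu-AM, Wed-PM — every shift.
Total cost: 6 + 4 = 10.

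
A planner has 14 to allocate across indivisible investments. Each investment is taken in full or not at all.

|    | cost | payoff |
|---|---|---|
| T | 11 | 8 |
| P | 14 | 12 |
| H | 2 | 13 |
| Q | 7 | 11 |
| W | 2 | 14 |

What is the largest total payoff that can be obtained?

38

Allowing fractional choices, the relaxed optimum would be about 40.6, but investments are indivisible.
H + W: cost 2 + 2 = 4 ≤ 14, payoff 13 + 14 = 27.
H + Q + W: cost 2 + 7 + 2 = 11 ≤ 14, payoff 13 + 11 + 14 = 38.
Best is H, Q, and W with total payoff 38.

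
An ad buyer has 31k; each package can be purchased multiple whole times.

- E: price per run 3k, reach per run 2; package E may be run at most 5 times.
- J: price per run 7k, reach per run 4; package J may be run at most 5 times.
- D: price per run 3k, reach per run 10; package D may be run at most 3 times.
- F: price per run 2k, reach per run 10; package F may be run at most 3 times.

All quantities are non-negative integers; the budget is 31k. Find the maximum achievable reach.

This is a bounded integer knapsack.
F has the best ratio (10/2); taking only F gives at most 3×10 = 30 (stopped by the supply cap of 3).
Mixing does better — 3×E, 1×J, 3×D, and 3×F: price 31 ≤ 31, reach 3·2 + 1·4 + 3·10 + 3·10 = 70.

70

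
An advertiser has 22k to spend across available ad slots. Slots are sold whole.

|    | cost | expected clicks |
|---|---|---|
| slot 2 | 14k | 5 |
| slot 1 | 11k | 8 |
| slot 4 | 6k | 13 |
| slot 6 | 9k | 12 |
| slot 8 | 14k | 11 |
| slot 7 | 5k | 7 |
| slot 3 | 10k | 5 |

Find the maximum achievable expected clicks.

slot 4 + slot 6: cost 6 + 9 = 15 ≤ 22, expected clicks 13 + 12 = 25.
slot 4 + slot 6 + slot 7: cost 6 + 9 + 5 = 20 ≤ 22, expected clicks 13 + 12 + 7 = 32.
slot 1 + slot 4 + slot 7: cost 11 + 6 + 5 = 22 ≤ 22, expected clicks 8 + 13 + 7 = 28.
Best is slot 4, slot 6, and slot 7 with total expected clicks 32.

32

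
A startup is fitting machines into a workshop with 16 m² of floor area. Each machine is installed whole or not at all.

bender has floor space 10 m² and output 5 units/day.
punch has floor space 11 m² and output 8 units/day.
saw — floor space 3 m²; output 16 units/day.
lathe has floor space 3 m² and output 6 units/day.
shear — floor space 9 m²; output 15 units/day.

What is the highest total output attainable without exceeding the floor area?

saw + lathe + shear: floor space 3 + 3 + 9 = 15 ≤ 16, output 16 + 6 + 15 = 37.
saw + shear: floor space 3 + 9 = 12 ≤ 16, output 16 + 15 = 31.
bender + saw + lathe: floor space 10 + 3 + 3 = 16 ≤ 16, output 5 + 16 + 6 = 27.
Best is saw, lathe, and shear with total output 37.

37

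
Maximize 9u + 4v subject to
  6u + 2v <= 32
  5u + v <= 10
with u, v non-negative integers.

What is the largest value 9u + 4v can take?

(u,v)=(0,10): 6·0+2·10=20≤32, 5·0+1·10=10≤10, objective 40.
(u,v)=(0,9): 6·0+2·9=18≤32, 5·0+1·9=9≤10, objective 36.
Maximum is 40 at (u,v)=(0,10).

40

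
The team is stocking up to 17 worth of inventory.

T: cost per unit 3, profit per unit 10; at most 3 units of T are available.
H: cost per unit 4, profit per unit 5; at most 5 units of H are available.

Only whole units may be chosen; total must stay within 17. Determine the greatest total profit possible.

Take 3×T and 2×H: cost 17 ≤ 17, profit 3·10 + 2·5 = 40.
T has the best ratio (10/3) and is taken to its limit of 3; remaining capacity is filled optimally with the others.

40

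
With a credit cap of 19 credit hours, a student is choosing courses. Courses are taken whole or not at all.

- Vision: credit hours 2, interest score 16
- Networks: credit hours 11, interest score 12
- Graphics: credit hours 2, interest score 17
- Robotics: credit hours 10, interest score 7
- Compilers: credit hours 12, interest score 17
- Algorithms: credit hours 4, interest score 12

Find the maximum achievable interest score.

57

This is an integer program with binary decision variables.
Vision + Networks + Graphics + Algorithms: credit hours 2 + 11 + 2 + 4 = 19 ≤ 19, interest score 16 + 12 + 17 + 12 = 57.
Vision + Graphics + Robotics + Algorithms: credit hours 2 + 2 + 10 + 4 = 18 ≤ 19, interest score 16 + 17 + 7 + 12 = 52.
Best is Vision, Networks, Graphics, and Algorithms with total interest score 57.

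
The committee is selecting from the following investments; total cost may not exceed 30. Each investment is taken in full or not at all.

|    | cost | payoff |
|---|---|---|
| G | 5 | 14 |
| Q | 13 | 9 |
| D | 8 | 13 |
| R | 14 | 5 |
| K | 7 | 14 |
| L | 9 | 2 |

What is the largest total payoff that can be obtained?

43

Treat it as a binary knapsack problem.
Take G, D, K, and L: cost 5 + 8 + 7 + 9 = 29 ≤ 30, payoff 14 + 13 + 14 + 2 = 43.
No other feasible combination does better.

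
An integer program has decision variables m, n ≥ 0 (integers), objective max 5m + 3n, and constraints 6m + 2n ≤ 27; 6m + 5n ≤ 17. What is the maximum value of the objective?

Relaxing integrality, the LP optimum is 14.17 at (m,n) = (2.83, 0), which is not an integer point.
(m,n)=(2,1): 6·2+2·1=14≤27, 6·2+5·1=17≤17, objective 13.
(m,n)=(1,2): 6·1+2·2=10≤27, 6·1+5·2=16≤17, objective 11.
Maximum is 13 at (m,n)=(2,1).

13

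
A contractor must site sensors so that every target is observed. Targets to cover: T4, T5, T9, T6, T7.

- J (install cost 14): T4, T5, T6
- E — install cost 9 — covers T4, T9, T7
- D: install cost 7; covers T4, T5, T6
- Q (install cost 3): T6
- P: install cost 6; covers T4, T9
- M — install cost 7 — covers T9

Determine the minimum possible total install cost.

Choose E and D: together they cover T4, T5, T9, T6, T7 — every target.
Total install cost: 9 + 7 = 16.

16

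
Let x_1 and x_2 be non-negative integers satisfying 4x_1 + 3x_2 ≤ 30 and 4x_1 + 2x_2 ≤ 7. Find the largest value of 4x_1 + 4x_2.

12

Relaxing integrality, the LP optimum is 14.00 at (x_1,x_2) = (0, 3.5), which is not an integer point.
(x_1,x_2)=(0,3): 4·0+3·3=9≤30, 4·0+2·3=6≤7, objective 12.
(x_1,x_2)=(0,2): 4·0+3·2=6≤30, 4·0+2·2=4≤7, objective 8.
The best lattice point is (0,3), giving 12.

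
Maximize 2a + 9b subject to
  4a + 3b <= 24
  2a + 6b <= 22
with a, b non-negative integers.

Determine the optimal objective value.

31

The continuous relaxation peaks at (0, 3.67) with value 33.00; rounding to a feasible lattice point costs some objective.
(a,b)=(2,3): 4·2+3·3=17≤24, 2·2+6·3=22≤22, objective 31.
(a,b)=(1,3): 4·1+3·3=13≤24, 2·1+6·3=20≤22, objective 29.
No feasible integer point exceeds 31.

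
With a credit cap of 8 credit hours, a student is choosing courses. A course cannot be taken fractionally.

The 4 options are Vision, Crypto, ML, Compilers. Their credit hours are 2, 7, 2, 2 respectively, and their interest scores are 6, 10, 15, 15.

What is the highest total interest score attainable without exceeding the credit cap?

ML + Compilers: credit hours 2 + 2 = 4 ≤ 8, interest score 15 + 15 = 30.
Vision + ML + Compilers: credit hours 2 + 2 + 2 = 6 ≤ 8, interest score 6 + 15 + 15 = 36.
Best is Vision, ML, and Compilers with total interest score 36.

36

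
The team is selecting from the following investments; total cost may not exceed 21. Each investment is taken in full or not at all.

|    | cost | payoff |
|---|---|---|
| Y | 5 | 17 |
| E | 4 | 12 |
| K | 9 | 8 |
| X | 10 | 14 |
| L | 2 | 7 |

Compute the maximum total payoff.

Y + E + X + L: cost 5 + 4 + 10 + 2 = 21 ≤ 21, payoff 17 + 12 + 14 + 7 = 50.
Y + E + X: cost 5 + 4 + 10 = 19 ≤ 21, payoff 17 + 12 + 14 = 43.
Y + E + K + L: cost 5 + 4 + 9 + 2 = 20 ≤ 21, payoff 17 + 12 + 8 + 7 = 44.
Best is Y, E, X, and L with total payoff 50.

50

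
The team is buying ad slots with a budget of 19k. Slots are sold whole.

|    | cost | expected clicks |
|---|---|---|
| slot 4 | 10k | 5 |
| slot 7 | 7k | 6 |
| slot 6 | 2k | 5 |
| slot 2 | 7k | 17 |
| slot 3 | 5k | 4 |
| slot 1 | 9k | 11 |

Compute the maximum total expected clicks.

33

This is an integer program with binary decision variables.
Allowing fractional choices, the relaxed optimum would be about 33.9, but ad slots are indivisible.
slot 6 + slot 2 + slot 1: cost 2 + 7 + 9 = 18 ≤ 19, expected clicks 5 + 17 + 11 = 33.
slot 2 + slot 1: cost 7 + 9 = 16 ≤ 19, expected clicks 17 + 11 = 28.
slot 7 + slot 6 + slot 2: cost 7 + 2 + 7 = 16 ≤ 19, expected clicks 6 + 5 + 17 = 28.
Best is slot 6, slot 2, and slot 1 with total expected clicks 33.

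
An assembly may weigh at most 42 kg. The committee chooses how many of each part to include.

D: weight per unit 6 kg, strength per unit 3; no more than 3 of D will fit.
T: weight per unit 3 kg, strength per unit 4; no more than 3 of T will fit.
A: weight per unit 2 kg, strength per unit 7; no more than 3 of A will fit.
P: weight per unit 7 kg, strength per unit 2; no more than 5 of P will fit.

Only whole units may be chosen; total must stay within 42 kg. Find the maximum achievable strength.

44

This is a bounded integer knapsack.
A has the best ratio (7/2); taking only A gives at most 3×7 = 21 (stopped by the supply cap of 3).
Mixing does better — 3×D, 3×T, 3×A, and 1×P: weight 40 ≤ 42, strength 3·3 + 3·4 + 3·7 + 1·2 = 44.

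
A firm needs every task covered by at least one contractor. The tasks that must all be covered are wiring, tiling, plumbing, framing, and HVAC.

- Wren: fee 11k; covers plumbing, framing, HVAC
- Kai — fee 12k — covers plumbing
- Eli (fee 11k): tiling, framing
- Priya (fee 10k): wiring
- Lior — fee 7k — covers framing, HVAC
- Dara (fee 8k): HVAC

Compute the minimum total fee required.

The greedy cost-per-new-task heuristic would pick Lior, Priya, Wren, and Eli for 39, but a cheaper cover exists.
Choose Wren, Eli, and Priya: together they cover wiring, tiling, plumbing, framing, HVAC — every task.
Total fee: 11 + 11 + 10 = 32.
No cover costs less than 32.

32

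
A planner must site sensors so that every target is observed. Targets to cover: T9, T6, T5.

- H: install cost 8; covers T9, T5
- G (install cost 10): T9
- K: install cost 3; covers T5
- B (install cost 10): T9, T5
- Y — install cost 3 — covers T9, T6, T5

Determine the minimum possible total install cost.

3

Y alone covers T9, T6, T5 — every target.
Total install cost: 3.
No cover costs less than 3.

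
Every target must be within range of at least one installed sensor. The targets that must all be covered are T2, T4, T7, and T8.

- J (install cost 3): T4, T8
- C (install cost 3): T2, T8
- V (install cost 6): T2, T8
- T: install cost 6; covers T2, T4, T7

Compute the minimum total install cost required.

9

Choose J and T: together they cover T2, T4, T7, T8 — every target.
Total install cost: 3 + 6 = 9.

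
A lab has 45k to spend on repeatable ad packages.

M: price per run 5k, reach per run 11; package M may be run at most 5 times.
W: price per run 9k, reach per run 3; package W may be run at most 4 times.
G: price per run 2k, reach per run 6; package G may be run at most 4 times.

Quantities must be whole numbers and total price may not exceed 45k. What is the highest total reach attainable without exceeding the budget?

5×M and 4×G: price 33 ≤ 45, reach 5·11 + 4·6 = 79.
5×M, 1×W, and 4×G: price 42 ≤ 45, reach 5·11 + 1·3 + 4·6 = 82.
Best is 82.

82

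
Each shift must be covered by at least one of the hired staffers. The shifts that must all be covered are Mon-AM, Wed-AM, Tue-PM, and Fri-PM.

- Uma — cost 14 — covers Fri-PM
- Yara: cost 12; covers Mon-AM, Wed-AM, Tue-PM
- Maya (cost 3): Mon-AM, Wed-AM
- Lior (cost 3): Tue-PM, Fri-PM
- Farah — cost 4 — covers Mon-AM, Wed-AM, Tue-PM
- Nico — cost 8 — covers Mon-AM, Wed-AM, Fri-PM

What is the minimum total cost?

6

This is a weighted set-cover instance.
The greedy cost-per-new-shift heuristic would pick Farah and Lior for 7, but a cheaper cover exists.
Choose Maya and Lior: together they cover Mon-AM, Wed-AM, Tue-PM, Fri-PM — every shift.
Total cost: 3 + 3 = 6.
No cover costs less than 6.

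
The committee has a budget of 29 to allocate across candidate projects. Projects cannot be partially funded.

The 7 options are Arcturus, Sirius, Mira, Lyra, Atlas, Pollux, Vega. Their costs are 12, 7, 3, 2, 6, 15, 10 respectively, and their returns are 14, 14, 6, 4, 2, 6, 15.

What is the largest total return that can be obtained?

43

Allowing fractional choices, the relaxed optimum would be about 47.2, but projects are indivisible.
Arcturus + Sirius + Vega: cost 12 + 7 + 10 = 29 ≤ 29, return 14 + 14 + 15 = 43.
Sirius + Mira + Lyra + Atlas + Vega: cost 7 + 3 + 2 + 6 + 10 = 28 ≤ 29, return 14 + 6 + 4 + 2 + 15 = 41.
Sirius + Mira + Lyra + Vega: cost 7 + 3 + 2 + 10 = 22 ≤ 29, return 14 + 6 + 4 + 15 = 39.
Best is Arcturus, Sirius, and Vega with total return 43.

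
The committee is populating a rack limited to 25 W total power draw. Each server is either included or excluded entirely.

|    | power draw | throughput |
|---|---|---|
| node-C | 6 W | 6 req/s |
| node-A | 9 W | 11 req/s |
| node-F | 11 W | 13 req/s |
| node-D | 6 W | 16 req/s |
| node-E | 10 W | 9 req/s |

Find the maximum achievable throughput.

Allowing fractional choices, the relaxed optimum would be about 38.8, but servers are indivisible.
node-A + node-D + node-E: power draw 9 + 6 + 10 = 25 ≤ 25, throughput 11 + 16 + 9 = 36.
node-C + node-F + node-D: power draw 6 + 11 + 6 = 23 ≤ 25, throughput 6 + 13 + 16 = 35.
Best is node-A, node-D, and node-E with total throughput 36.

36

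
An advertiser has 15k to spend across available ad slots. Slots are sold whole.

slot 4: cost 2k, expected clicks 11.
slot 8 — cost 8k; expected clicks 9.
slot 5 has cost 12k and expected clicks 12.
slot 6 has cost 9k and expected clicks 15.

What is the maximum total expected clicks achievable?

26

slot 4 + slot 8: cost 2 + 8 = 10 ≤ 15, expected clicks 11 + 9 = 20.
slot 4 + slot 5: cost 2 + 12 = 14 ≤ 15, expected clicks 11 + 12 = 23.
slot 4 + slot 6: cost 2 + 9 = 11 ≤ 15, expected clicks 11 + 15 = 26.
Best is slot 4 and slot 6 with total expected clicks 26.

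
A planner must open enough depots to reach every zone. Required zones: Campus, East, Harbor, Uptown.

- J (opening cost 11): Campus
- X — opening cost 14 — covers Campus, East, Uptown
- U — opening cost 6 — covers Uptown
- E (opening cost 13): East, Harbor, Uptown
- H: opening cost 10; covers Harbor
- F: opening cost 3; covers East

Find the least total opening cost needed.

This is a weighted set-cover instance.
The greedy cost-per-new-zone heuristic would pick F, U, H, and J for 30, but a cheaper cover exists.
Choose J and E: together they cover Campus, East, Harbor, Uptown — every zone.
Total opening cost: 11 + 13 = 24.
No cover costs less than 24.

24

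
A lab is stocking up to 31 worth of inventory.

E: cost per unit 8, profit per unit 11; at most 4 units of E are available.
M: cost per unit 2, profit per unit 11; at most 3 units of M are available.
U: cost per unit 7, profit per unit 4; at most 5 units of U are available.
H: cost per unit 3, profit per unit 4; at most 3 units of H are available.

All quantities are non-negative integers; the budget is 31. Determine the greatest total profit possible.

67

Take 2×E, 3×M, and 3×H: cost 31 ≤ 31, profit 2·11 + 3·11 + 3·4 = 67.
M has the best ratio (11/2) and is taken to its limit of 3; remaining capacity is filled optimally with the others.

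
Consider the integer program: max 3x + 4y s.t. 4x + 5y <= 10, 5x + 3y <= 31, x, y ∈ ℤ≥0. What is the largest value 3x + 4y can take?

8

(x,y)=(0,2): 4·0+5·2=10≤10, 5·0+3·2=6≤31, objective 8.
(x,y)=(1,1): 4·1+5·1=9≤10, 5·1+3·1=8≤31, objective 7.
(x,y)=(0,1): 4·0+5·1=5≤10, 5·0+3·1=3≤31, objective 4.
No feasible integer point exceeds 8.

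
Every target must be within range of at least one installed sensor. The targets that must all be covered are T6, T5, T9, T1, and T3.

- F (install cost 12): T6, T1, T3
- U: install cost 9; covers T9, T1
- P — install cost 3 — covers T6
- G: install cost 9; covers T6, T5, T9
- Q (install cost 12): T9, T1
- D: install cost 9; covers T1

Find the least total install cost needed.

This is a weighted set-cover instance.
The greedy cost-per-new-target heuristic would pick P, U, G, and F for 33, but a cheaper cover exists.
Choose F and G: together they cover T6, T5, T9, T1, T3 — every target.
Total install cost: 12 + 9 = 21.
No cover costs less than 21.

21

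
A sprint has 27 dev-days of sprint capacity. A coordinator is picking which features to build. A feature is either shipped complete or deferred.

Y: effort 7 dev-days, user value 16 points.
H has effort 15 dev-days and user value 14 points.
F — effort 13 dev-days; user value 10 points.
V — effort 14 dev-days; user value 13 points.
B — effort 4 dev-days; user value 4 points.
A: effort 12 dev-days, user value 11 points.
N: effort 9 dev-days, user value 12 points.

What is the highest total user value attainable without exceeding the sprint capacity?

Take Y, H, and B: effort 7 + 15 + 4 = 26 ≤ 27, user value 16 + 14 + 4 = 34.
No other feasible combination does better.

34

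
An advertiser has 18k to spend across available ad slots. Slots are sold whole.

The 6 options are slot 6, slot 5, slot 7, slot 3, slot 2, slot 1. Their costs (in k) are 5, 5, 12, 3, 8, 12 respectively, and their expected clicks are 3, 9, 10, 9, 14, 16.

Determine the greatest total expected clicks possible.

Take slot 5, slot 3, and slot 2: cost 5 + 3 + 8 = 16 ≤ 18, expected clicks 9 + 9 + 14 = 32.
No other feasible combination does better.

32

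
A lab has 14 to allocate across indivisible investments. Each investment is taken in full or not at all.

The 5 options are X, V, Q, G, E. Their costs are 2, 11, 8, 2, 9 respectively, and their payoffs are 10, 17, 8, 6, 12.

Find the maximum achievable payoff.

28

Take X, G, and E: cost 2 + 2 + 9 = 13 ≤ 14, payoff 10 + 6 + 12 = 28.
No other feasible combination does better.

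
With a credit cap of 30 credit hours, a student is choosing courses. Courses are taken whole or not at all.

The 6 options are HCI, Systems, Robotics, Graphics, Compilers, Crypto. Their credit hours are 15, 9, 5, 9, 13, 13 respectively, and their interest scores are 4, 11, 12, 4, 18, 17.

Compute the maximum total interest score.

This is an integer program with binary decision variables.
Allowing fractional choices, the relaxed optimum would be about 45.7, but courses are indivisible.
Systems + Robotics + Crypto: credit hours 9 + 5 + 13 = 27 ≤ 30, interest score 11 + 12 + 17 = 40.
Compilers + Crypto: credit hours 13 + 13 = 26 ≤ 30, interest score 18 + 17 = 35.
Systems + Robotics + Compilers: credit hours 9 + 5 + 13 = 27 ≤ 30, interest score 11 + 12 + 18 = 41.
Best is Systems, Robotics, and Compilers with total interest score 41.

41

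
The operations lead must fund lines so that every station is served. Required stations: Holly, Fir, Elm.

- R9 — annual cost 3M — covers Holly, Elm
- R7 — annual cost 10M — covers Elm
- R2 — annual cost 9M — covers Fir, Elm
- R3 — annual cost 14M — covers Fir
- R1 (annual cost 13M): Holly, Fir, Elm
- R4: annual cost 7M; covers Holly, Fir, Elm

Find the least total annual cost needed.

The greedy cost-per-new-station heuristic would pick R9 and R4 for 10, but a cheaper cover exists.
R4 alone covers Holly, Fir, Elm — every station.
Total annual cost: 7.
No cover costs less than 7.

7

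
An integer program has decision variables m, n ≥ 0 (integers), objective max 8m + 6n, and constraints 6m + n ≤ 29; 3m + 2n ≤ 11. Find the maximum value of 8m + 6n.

32

Relaxing integrality, the LP optimum is 33.00 at (m,n) = (0, 5.5), which is not an integer point.
(m,n)=(1,4): 6·1+1·4=10≤29, 3·1+2·4=11≤11, objective 32.
(m,n)=(0,5): 6·0+1·5=5≤29, 3·0+2·5=10≤11, objective 30.
(m,n)=(1,3): 6·1+1·3=9≤29, 3·1+2·3=9≤11, objective 26.
(m,n)=(0,4): 6·0+1·4=4≤29, 3·0+2·4=8≤11, objective 24.
Maximum is 32 at (m,n)=(1,4).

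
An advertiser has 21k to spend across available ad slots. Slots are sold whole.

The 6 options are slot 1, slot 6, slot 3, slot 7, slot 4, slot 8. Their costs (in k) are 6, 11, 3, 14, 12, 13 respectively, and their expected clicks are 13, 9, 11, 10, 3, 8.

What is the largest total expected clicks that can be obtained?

This is an integer program with binary decision variables.
slot 1 + slot 3 + slot 4: cost 6 + 3 + 12 = 21 ≤ 21, expected clicks 13 + 11 + 3 = 27.
slot 1 + slot 6 + slot 3: cost 6 + 11 + 3 = 20 ≤ 21, expected clicks 13 + 9 + 11 = 33.
Best is slot 1, slot 6, and slot 3 with total expected clicks 33.

33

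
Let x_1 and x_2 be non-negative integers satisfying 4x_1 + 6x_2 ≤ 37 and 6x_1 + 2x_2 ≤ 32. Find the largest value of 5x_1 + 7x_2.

43

Relaxing integrality, the LP optimum is 44.57 at (x_1,x_2) = (4.21, 3.36), which is not an integer point.
(x_1,x_2)=(3,4): 4·3+6·4=36≤37, 6·3+2·4=26≤32, objective 43.
(x_1,x_2)=(4,3): 4·4+6·3=34≤37, 6·4+2·3=30≤32, objective 41.
(x_1,x_2)=(2,4): 4·2+6·4=32≤37, 6·2+2·4=20≤32, objective 38.
Maximum is 43 at (x_1,x_2)=(3,4).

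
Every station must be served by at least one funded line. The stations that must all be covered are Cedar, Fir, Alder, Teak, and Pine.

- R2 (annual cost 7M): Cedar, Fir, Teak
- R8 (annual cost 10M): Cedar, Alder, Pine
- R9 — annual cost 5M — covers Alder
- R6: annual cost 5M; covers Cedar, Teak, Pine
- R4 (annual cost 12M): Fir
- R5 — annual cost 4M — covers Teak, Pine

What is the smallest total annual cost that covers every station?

16

This is an integer covering problem.
Choose R2, R9, and R5: together they cover Cedar, Fir, Alder, Teak, Pine — every station.
Total annual cost: 7 + 5 + 4 = 16.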